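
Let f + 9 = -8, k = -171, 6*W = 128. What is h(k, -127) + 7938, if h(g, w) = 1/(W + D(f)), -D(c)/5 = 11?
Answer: 801735/101 ≈ 7938.0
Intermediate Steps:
W = 64/3 (W = (⅙)*128 = 64/3 ≈ 21.333)
f = -17 (f = -9 - 8 = -17)
D(c) = -55 (D(c) = -5*11 = -55)
h(g, w) = -3/101 (h(g, w) = 1/(64/3 - 55) = 1/(-101/3) = -3/101)
h(k, -127) + 7938 = -3/101 + 7938 = 801735/101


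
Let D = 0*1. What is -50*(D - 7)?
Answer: 350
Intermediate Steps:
D = 0
-50*(D - 7) = -50*(0 - 7) = -50*(-7) = 350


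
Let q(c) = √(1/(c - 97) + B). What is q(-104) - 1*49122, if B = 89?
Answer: -49122 + 4*√224718/201 ≈ -49113.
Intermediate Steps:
q(c) = √(89 + 1/(-97 + c)) (q(c) = √(1/(c - 97) + 89) = √(1/(-97 + c) + 89) = √(89 + 1/(-97 + c)))
q(-104) - 1*49122 = √((-8632 + 89*(-104))/(-97 - 104)) - 1*49122 = √((-8632 - 9256)/(-201)) - 49122 = √(-1/201*(-17888)) - 49122 = √(17888/201) - 49122 = 4*√224718/201 - 49122 = -49122 + 4*√224718/201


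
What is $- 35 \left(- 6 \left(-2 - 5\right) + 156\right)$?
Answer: $-6930$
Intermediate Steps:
$- 35 \left(- 6 \left(-2 - 5\right) + 156\right) = - 35 \left(\left(-6\right) \left(-7\right) + 156\right) = - 35 \left(42 + 156\right) = \left(-35\right) 198 = -6930$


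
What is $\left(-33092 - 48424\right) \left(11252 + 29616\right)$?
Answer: $-3331395888$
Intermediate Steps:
$\left(-33092 - 48424\right) \left(11252 + 29616\right) = \left(-81516\right) 40868 = -3331395888$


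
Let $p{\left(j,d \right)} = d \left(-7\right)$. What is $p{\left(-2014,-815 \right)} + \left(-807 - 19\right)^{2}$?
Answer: $687981$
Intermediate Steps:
$p{\left(j,d \right)} = - 7 d$
$p{\left(-2014,-815 \right)} + \left(-807 - 19\right)^{2} = \left(-7\right) \left(-815\right) + \left(-807 - 19\right)^{2} = 5705 + \left(-826\right)^{2} = 5705 + 682276 = 687981$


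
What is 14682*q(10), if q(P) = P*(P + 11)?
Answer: 3083220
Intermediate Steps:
q(P) = P*(11 + P)
14682*q(10) = 14682*(10*(11 + 10)) = 14682*(10*21) = 14682*210 = 3083220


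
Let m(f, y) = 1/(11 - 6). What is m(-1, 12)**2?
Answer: 1/25 ≈ 0.040000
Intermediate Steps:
m(f, y) = 1/5
m(-1, 12)**2 = (1/5)**2 = 1/25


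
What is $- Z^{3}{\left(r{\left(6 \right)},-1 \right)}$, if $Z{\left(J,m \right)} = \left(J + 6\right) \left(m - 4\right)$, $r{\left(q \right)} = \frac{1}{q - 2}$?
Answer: $\frac{1953125}{64} \approx 30518.0$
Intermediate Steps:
$r{\left(q \right)} = \frac{1}{-2 + q}$ ($r{\left(q \right)} = \frac{1}{q - 2} = \frac{1}{-2 + q}$)
$Z{\left(J,m \right)} = \left(-4 + m\right) \left(6 + J\right)$ ($Z{\left(J,m \right)} = \left(6 + J\right) \left(-4 + m\right) = \left(-4 + m\right) \left(6 + J\right)$)
$- Z^{3}{\left(r{\left(6 \right)},-1 \right)} = - \left(-24 - \frac{4}{-2 + 6} + 6 \left(-1\right) + \frac{1}{-2 + 6} \left(-1\right)\right)^{3} = - \left(-24 - \frac{4}{4} - 6 + \frac{1}{4} \left(-1\right)\right)^{3} = - \left(-24 - 1 - 6 + \frac{1}{4} \left(-1\right)\right)^{3} = - \left(-24 - 1 - 6 - \frac{1}{4}\right)^{3} = - \left(- \frac{125}{4}\right)^{3} = \left(-1\right) \left(- \frac{1953125}{64}\right) = \frac{1953125}{64}$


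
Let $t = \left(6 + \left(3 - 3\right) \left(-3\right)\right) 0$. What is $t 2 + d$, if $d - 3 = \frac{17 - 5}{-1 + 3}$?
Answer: $9$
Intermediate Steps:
$d = 9$ ($d = 3 + \frac{17 - 5}{-1 + 3} = 3 + \frac{12}{2} = 3 + 12 \cdot \frac{1}{2} = 3 + 6 = 9$)
$t = 0$ ($t = \left(6 + 0 \left(-3\right)\right) 0 = \left(6 + 0\right) 0 = 6 \cdot 0 = 0$)
$t 2 + d = 0 \cdot 2 + 9 = 0 + 9 = 9$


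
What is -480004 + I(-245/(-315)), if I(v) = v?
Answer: -4320029/9 ≈ -4.8000e+5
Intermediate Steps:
-480004 + I(-245/(-315)) = -480004 - 245/(-315) = -480004 - 245*(-1/315) = -480004 + 7/9 = -4320029/9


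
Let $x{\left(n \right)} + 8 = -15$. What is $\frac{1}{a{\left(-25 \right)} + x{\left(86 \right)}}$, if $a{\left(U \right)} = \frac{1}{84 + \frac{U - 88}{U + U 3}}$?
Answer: $- \frac{8513}{195699} \approx -0.0435$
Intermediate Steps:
$x{\left(n \right)} = -23$ ($x{\left(n \right)} = -8 - 15 = -23$)
$a{\left(U \right)} = \frac{1}{84 + \frac{-88 + U}{4 U}}$ ($a{\left(U \right)} = \frac{1}{84 + \frac{-88 + U}{U + 3 U}} = \frac{1}{84 + \frac{-88 + U}{4 U}}$)
$\frac{1}{a{\left(-25 \right)} + x{\left(86 \right)}} = \frac{1}{4 \left(-25\right) \frac{1}{-88 + 337 \left(-25\right)} - 23} = \frac{1}{4 \left(-25\right) \frac{1}{-88 - 8425} - 23} = \frac{1}{4 \left(-25\right) \frac{1}{-8513} - 23} = \frac{1}{4 \left(-25\right) \left(- \frac{1}{8513}\right) - 23} = \frac{1}{\frac{100}{8513} - 23} = \frac{1}{- \frac{195699}{8513}} = - \frac{8513}{195699}$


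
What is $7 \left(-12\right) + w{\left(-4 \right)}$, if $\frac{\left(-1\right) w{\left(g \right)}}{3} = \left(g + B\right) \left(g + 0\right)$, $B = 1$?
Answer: $-120$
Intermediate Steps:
$w{\left(g \right)} = - 3 g \left(1 + g\right)$ ($w{\left(g \right)} = - 3 \left(g + 1\right) \left(g + 0\right) = - 3 \left(1 + g\right) g = - 3 g \left(1 + g\right)$)
$7 \left(-12\right) + w{\left(-4 \right)} = 7 \left(-12\right) - - 12 \left(1 - 4\right) = -84 - \left(-12\right) \left(-3\right) = -84 - 36 = -120$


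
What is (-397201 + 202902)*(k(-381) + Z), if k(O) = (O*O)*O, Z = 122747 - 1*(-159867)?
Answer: 10691055132373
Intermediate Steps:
Z = 282614 (Z = 122747 + 159867 = 282614)
k(O) = O³ (k(O) = O²*O = O³)
(-397201 + 202902)*(k(-381) + Z) = (-397201 + 202902)*((-381)³ + 282614) = -194299*(-55306341 + 282614) = -194299*(-55023727) = 10691055132373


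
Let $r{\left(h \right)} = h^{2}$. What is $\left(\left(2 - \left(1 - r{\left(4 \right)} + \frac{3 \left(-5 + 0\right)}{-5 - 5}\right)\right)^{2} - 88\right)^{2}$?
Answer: $\frac{370881}{16} \approx 23180.0$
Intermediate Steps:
$\left(\left(2 - \left(1 - r{\left(4 \right)} + \frac{3 \left(-5 + 0\right)}{-5 - 5}\right)\right)^{2} - 88\right)^{2} = \left(\left(2 + \left(\left(\left(- 3 \frac{-5 + 0}{-5 - 5} + 4^{2}\right) - 3\right) + 2\right)\right)^{2} - 88\right)^{2} = \left(\left(2 + \left(\left(\left(- 3 \left(- \frac{5}{-10}\right) + 16\right) - 3\right) + 2\right)\right)^{2} - 88\right)^{2} = \left(\left(2 + \left(\left(\left(- 3 \left(\left(-5\right) \left(- \frac{1}{10}\right)\right) + 16\right) - 3\right) + 2\right)\right)^{2} - 88\right)^{2} = \left(\left(2 + \left(\left(\left(\left(-3\right) \frac{1}{2} + 16\right) - 3\right) + 2\right)\right)^{2} - 88\right)^{2} = \left(\left(2 + \left(\left(\left(- \frac{3}{2} + 16\right) - 3\right) + 2\right)\right)^{2} - 88\right)^{2} = \left(\left(2 + \left(\left(\frac{29}{2} - 3\right) + 2\right)\right)^{2} - 88\right)^{2} = \left(\left(2 + \left(\frac{23}{2} + 2\right)\right)^{2} - 88\right)^{2} = \left(\left(2 + \frac{27}{2}\right)^{2} - 88\right)^{2} = \left(\left(\frac{31}{2}\right)^{2} - 88\right)^{2} = \left(\frac{961}{4} - 88\right)^{2} = \left(\frac{609}{4}\right)^{2} = \frac{370881}{16}$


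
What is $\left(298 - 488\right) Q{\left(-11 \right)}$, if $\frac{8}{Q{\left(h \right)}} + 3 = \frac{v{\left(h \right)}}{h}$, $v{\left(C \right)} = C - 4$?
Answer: $\frac{8360}{9} \approx 928.89$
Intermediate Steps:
$v{\left(C \right)} = -4 + C$ ($v{\left(C \right)} = C - 4 = -4 + C$)
$Q{\left(h \right)} = \frac{8}{-3 + \frac{-4 + h}{h}}$
$\left(298 - 488\right) Q{\left(-11 \right)} = \left(298 - 488\right) \left(\left(-4\right) \left(-11\right) \frac{1}{2 - 11}\right) = - 190 \left(\left(-4\right) \left(-11\right) \frac{1}{-9}\right) = - 190 \left(\left(-4\right) \left(-11\right) \left(- \frac{1}{9}\right)\right) = \left(-190\right) \left(- \frac{44}{9}\right) = \frac{8360}{9}$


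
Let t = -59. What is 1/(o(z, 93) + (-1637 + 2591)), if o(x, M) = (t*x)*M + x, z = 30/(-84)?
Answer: 7/20393 ≈ 0.00034326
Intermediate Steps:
z = -5/14 (z = 30*(-1/84) = -5/14 ≈ -0.35714)
o(x, M) = x - 59*M*x (o(x, M) = (-59*x)*M + x = -59*M*x + x = x - 59*M*x)
1/(o(z, 93) + (-1637 + 2591)) = 1/(-5*(1 - 59*93)/14 + (-1637 + 2591)) = 1/(-5*(1 - 5487)/14 + 954) = 1/(-5/14*(-5486) + 954) = 1/(13715/7 + 954) = 1/(20393/7) = 7/20393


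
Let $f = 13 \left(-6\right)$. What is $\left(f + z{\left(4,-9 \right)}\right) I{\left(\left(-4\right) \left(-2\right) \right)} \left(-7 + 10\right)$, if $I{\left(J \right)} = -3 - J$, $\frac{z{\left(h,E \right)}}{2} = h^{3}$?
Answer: $-1650$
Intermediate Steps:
$z{\left(h,E \right)} = 2 h^{3}$
$f = -78$
$\left(f + z{\left(4,-9 \right)}\right) I{\left(\left(-4\right) \left(-2\right) \right)} \left(-7 + 10\right) = \left(-78 + 2 \cdot 4^{3}\right) \left(-3 - \left(-4\right) \left(-2\right)\right) \left(-7 + 10\right) = \left(-78 + 2 \cdot 64\right) \left(-3 - 8\right) 3 = \left(-78 + 128\right) \left(-3 - 8\right) 3 = 50 \left(\left(-11\right) 3\right) = 50 \left(-33\right) = -1650$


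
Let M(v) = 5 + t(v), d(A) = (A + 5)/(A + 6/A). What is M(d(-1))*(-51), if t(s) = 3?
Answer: -408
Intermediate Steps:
d(A) = (5 + A)/(A + 6/A)
M(v) = 8 (M(v) = 5 + 3 = 8)
M(d(-1))*(-51) = 8*(-51) = -408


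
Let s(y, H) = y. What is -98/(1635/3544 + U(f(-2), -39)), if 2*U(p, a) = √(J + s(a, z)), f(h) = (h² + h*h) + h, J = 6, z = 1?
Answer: -27040720/5061557 + 87919552*I*√33/15184671 ≈ -5.3424 + 33.261*I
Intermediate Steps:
f(h) = h + 2*h² (f(h) = (h² + h²) + h = 2*h² + h = h + 2*h²)
U(p, a) = √(6 + a)/2
-98/(1635/3544 + U(f(-2), -39)) = -98/(1635/3544 + √(6 - 39)/2) = -98/(1635*(1/3544) + √(-33)/2) = -98/(1635/3544 + (I*√33)/2) = -98/(1635/3544 + I*√33/2)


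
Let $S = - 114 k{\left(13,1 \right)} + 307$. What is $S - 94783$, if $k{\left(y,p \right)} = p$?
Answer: $-94590$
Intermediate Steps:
$S = 193$ ($S = \left(-114\right) 1 + 307 = -114 + 307 = 193$)
$S - 94783 = 193 - 94783 = -94590$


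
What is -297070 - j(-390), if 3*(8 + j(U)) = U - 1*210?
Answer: -296862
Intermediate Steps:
j(U) = -78 + U/3 (j(U) = -8 + (U - 1*210)/3 = -8 + (U - 210)/3 = -8 + (-210 + U)/3 = -8 + (-70 + U/3) = -78 + U/3)
-297070 - j(-390) = -297070 - (-78 + (⅓)*(-390)) = -297070 - (-78 - 130) = -297070 - 1*(-208) = -297070 + 208 = -296862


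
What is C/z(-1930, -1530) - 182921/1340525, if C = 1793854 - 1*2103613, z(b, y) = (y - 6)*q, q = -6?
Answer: -138975161137/4118092800 ≈ -33.747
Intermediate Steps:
z(b, y) = 36 - 6*y (z(b, y) = (y - 6)*(-6) = (-6 + y)*(-6) = 36 - 6*y)
C = -309759 (C = 1793854 - 2103613 = -309759)
C/z(-1930, -1530) - 182921/1340525 = -309759/(36 - 6*(-1530)) - 182921/1340525 = -309759/(36 + 9180) - 182921*1/1340525 = -309759/9216 - 182921/1340525 = -309759*1/9216 - 182921/1340525 = -103253/3072 - 182921/1340525 = -138975161137/4118092800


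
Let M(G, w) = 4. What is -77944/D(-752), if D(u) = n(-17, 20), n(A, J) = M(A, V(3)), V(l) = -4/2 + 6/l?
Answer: -19486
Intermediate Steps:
V(l) = -2 + 6/l (V(l) = -4*½ + 6/l = -2 + 6/l)
n(A, J) = 4
D(u) = 4
-77944/D(-752) = -77944/4 = -77944*¼ = -19486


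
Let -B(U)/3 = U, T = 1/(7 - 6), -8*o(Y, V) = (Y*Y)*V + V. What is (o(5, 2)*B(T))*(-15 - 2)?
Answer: -663/2 ≈ -331.50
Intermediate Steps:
o(Y, V) = -V/8 - V*Y**2/8 (o(Y, V) = -((Y*Y)*V + V)/8 = -(Y**2*V + V)/8 = -(V*Y**2 + V)/8 = -(V + V*Y**2)/8 = -V/8 - V*Y**2/8)
T = 1 (T = 1/1 = 1)
B(U) = -3*U
(o(5, 2)*B(T))*(-15 - 2) = ((-1/8*2*(1 + 5**2))*(-3*1))*(-15 - 2) = (-1/8*2*(1 + 25)*(-3))*(-17) = (-1/8*2*26*(-3))*(-17) = -13/2*(-3)*(-17) = (39/2)*(-17) = -663/2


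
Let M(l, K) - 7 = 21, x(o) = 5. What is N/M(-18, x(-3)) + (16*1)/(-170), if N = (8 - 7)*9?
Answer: 541/2380 ≈ 0.22731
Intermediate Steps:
M(l, K) = 28 (M(l, K) = 7 + 21 = 28)
N = 9 (N = 1*9 = 9)
N/M(-18, x(-3)) + (16*1)/(-170) = 9/28 + (16*1)/(-170) = 9*(1/28) + 16*(-1/170) = 9/28 - 8/85 = 541/2380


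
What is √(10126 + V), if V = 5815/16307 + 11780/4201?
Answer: 59*√13655982232428479/68505707 ≈ 100.64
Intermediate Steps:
V = 216525275/68505707 (V = 5815*(1/16307) + 11780*(1/4201) = 5815/16307 + 11780/4201 = 216525275/68505707 ≈ 3.1607)
√(10126 + V) = √(10126 + 216525275/68505707) = √(693905314357/68505707) = 59*√13655982232428479/68505707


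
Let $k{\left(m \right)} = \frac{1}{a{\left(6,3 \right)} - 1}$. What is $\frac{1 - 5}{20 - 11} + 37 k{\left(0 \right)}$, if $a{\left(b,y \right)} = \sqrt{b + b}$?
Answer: $\frac{289}{99} + \frac{74 \sqrt{3}}{11} \approx 14.571$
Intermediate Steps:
$a{\left(b,y \right)} = \sqrt{2} \sqrt{b}$ ($a{\left(b,y \right)} = \sqrt{2 b} = \sqrt{2} \sqrt{b}$)
$k{\left(m \right)} = \frac{1}{-1 + 2 \sqrt{3}}$ ($k{\left(m \right)} = \frac{1}{\sqrt{2} \sqrt{6} - 1} = \frac{1}{2 \sqrt{3} - 1} = \frac{1}{-1 + 2 \sqrt{3}}$)
$\frac{1 - 5}{20 - 11} + 37 k{\left(0 \right)} = \frac{1 - 5}{20 - 11} + 37 \left(\frac{1}{11} + \frac{2 \sqrt{3}}{11}\right) = - \frac{4}{9} + \left(\frac{37}{11} + \frac{74 \sqrt{3}}{11}\right) = \frac{289}{99} + \frac{74 \sqrt{3}}{11}$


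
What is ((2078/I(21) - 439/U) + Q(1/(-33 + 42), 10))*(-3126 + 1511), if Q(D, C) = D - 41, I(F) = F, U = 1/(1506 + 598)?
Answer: 93971472050/63 ≈ 1.4916e+9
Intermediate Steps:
U = 1/2104 ≈ 0.00047529
Q(D, C) = -41 + D
((2078/I(21) - 439/U) + Q(1/(-33 + 42), 10))*(-3126 + 1511) = ((2078/21 - 439/1/2104) + (-41 + 1/(-33 + 42)))*(-3126 + 1511) = ((2078*(1/21) - 439*2104) + (-41 + 1/9))*(-1615) = ((2078/21 - 923656) + (-41 + 1/9))*(-1615) = (-19394698/21 - 368/9)*(-1615) = -58186670/63*(-1615) = 93971472050/63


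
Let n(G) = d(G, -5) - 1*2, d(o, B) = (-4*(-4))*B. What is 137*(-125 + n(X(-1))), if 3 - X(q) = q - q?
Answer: -28359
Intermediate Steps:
d(o, B) = 16*B
X(q) = 3 (X(q) = 3 - (q - q) = 3 - 1*0 = 3 + 0 = 3)
n(G) = -82 (n(G) = 16*(-5) - 1*2 = -80 - 2 = -82)
137*(-125 + n(X(-1))) = 137*(-125 - 82) = 137*(-207) = -28359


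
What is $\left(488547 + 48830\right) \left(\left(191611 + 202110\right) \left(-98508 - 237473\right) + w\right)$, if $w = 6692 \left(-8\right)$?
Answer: $-71085749711940549$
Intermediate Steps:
$w = -53536$
$\left(488547 + 48830\right) \left(\left(191611 + 202110\right) \left(-98508 - 237473\right) + w\right) = \left(488547 + 48830\right) \left(\left(191611 + 202110\right) \left(-98508 - 237473\right) - 53536\right) = 537377 \left(393721 \left(-335981\right) - 53536\right) = 537377 \left(-132282775301 - 53536\right) = 537377 \left(-132282828837\right) = -71085749711940549$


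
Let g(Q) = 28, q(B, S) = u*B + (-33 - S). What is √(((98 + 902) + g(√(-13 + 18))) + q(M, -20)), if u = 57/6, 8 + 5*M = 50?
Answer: √27370/5 ≈ 33.088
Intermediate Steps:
M = 42/5 (M = -8/5 + (⅕)*50 = -8/5 + 10 = 42/5 ≈ 8.4000)
u = 19/2 (u = 57*(⅙) = 19/2 ≈ 9.5000)
q(B, S) = -33 - S + 19*B/2 (q(B, S) = 19*B/2 + (-33 - S) = -33 - S + 19*B/2)
√(((98 + 902) + g(√(-13 + 18))) + q(M, -20)) = √(((98 + 902) + 28) + (-33 - 1*(-20) + (19/2)*(42/5))) = √((1000 + 28) + (-33 + 20 + 399/5)) = √(1028 + 334/5) = √(5474/5) = √27370/5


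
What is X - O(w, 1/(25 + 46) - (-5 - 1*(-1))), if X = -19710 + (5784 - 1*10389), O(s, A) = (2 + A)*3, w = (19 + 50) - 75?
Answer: -1727646/71 ≈ -24333.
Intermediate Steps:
w = -6 (w = 69 - 75 = -6)
O(s, A) = 6 + 3*A
X = -24315 (X = -19710 + (5784 - 10389) = -19710 - 4605 = -24315)
X - O(w, 1/(25 + 46) - (-5 - 1*(-1))) = -24315 - (6 + 3*(1/(25 + 46) - (-5 - 1*(-1)))) = -24315 - (6 + 3*(1/71 - (-5 + 1))) = -24315 - (6 + 3*(1/71 - 1*(-4))) = -24315 - (6 + 3*(1/71 + 4)) = -24315 - (6 + 3*(285/71)) = -24315 - (6 + 855/71) = -24315 - 1*1281/71 = -24315 - 1281/71 = -1727646/71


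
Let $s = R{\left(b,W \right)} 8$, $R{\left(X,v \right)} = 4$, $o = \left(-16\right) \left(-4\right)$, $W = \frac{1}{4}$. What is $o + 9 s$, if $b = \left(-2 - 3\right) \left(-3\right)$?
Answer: $352$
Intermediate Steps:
$W = \frac{1}{4} \approx 0.25$
$b = 15$ ($b = \left(-5\right) \left(-3\right) = 15$)
$o = 64$
$s = 32$ ($s = 4 \cdot 8 = 32$)
$o + 9 s = 64 + 9 \cdot 32 = 64 + 288 = 352$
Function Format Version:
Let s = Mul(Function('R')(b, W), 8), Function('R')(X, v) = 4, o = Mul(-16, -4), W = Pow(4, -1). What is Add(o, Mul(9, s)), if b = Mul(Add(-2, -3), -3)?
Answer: 352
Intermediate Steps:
W = Rational(1, 4) ≈ 0.25000
b = 15 (b = Mul(-5, -3) = 15)
o = 64
s = 32 (s = Mul(4, 8) = 32)
Add(o, Mul(9, s)) = Add(64, Mul(9, 32)) = Add(64, 288) = 352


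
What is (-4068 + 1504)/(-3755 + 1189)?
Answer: 1282/1283 ≈ 0.99922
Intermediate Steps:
(-4068 + 1504)/(-3755 + 1189) = -2564/(-2566) = -2564*(-1/2566) = 1282/1283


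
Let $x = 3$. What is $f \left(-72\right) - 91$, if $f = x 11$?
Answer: $-2467$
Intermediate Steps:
$f = 33$ ($f = 3 \cdot 11 = 33$)
$f \left(-72\right) - 91 = 33 \left(-72\right) - 91 = -2376 - 91 = -2467$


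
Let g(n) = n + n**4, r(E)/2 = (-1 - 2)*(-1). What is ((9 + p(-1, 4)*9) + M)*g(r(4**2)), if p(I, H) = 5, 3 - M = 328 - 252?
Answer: -24738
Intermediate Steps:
M = -73 (M = 3 - (328 - 252) = 3 - 1*76 = 3 - 76 = -73)
r(E) = 6 (r(E) = 2*((-1 - 2)*(-1)) = 2*(-3*(-1)) = 2*3 = 6)
((9 + p(-1, 4)*9) + M)*g(r(4**2)) = ((9 + 5*9) - 73)*(6 + 6**4) = ((9 + 45) - 73)*(6 + 1296) = (54 - 73)*1302 = -19*1302 = -24738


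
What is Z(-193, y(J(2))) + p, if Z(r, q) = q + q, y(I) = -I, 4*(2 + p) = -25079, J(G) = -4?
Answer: -25055/4 ≈ -6263.8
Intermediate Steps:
p = -25087/4 (p = -2 + (¼)*(-25079) = -2 - 25079/4 = -25087/4 ≈ -6271.8)
Z(r, q) = 2*q
Z(-193, y(J(2))) + p = 2*(-1*(-4)) - 25087/4 = 2*4 - 25087/4 = 8 - 25087/4 = -25055/4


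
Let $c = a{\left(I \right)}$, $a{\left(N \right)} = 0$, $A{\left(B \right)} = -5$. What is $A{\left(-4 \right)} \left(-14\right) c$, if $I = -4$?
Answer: $0$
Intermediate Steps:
$c = 0$
$A{\left(-4 \right)} \left(-14\right) c = \left(-5\right) \left(-14\right) 0 = 70 \cdot 0 = 0$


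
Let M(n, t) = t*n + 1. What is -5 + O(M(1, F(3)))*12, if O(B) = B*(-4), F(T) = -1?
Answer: -5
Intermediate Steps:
M(n, t) = 1 + n*t (M(n, t) = n*t + 1 = 1 + n*t)
O(B) = -4*B
-5 + O(M(1, F(3)))*12 = -5 - 4*(1 + 1*(-1))*12 = -5 - 4*(1 - 1)*12 = -5 - 4*0*12 = -5 + 0*12 = -5 + 0 = -5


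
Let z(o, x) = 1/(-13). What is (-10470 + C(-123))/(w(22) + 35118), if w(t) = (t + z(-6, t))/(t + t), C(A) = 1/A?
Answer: -105232556/352971009 ≈ -0.29813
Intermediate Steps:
z(o, x) = -1/13
w(t) = (-1/13 + t)/(2*t) (w(t) = (t - 1/13)/(t + t) = (-1/13 + t)/((2*t)) = (-1/13 + t)*(1/(2*t)) = (-1/13 + t)/(2*t))
(-10470 + C(-123))/(w(22) + 35118) = (-10470 + 1/(-123))/((1/26)*(-1 + 13*22)/22 + 35118) = (-10470 - 1/123)/((1/26)*(1/22)*(-1 + 286) + 35118) = -1287811/(123*((1/26)*(1/22)*285 + 35118)) = -1287811/(123*(285/572 + 35118)) = -1287811/(123*20087781/572) = -1287811/123*572/20087781 = -105232556/352971009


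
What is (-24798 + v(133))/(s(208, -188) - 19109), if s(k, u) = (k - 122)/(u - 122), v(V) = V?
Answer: 3823075/2961938 ≈ 1.2907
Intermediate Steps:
s(k, u) = (-122 + k)/(-122 + u)
(-24798 + v(133))/(s(208, -188) - 19109) = (-24798 + 133)/((-122 + 208)/(-122 - 188) - 19109) = -24665/(86/(-310) - 19109) = -24665/(-1/310*86 - 19109) = -24665/(-43/155 - 19109) = -24665/(-2961938/155) = -24665*(-155/2961938) = 3823075/2961938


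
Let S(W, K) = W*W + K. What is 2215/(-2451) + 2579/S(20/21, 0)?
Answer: 2786731889/980400 ≈ 2842.4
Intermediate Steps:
S(W, K) = K + W**2 (S(W, K) = W**2 + K = K + W**2)
2215/(-2451) + 2579/S(20/21, 0) = 2215/(-2451) + 2579/(0 + (20/21)**2) = 2215*(-1/2451) + 2579/(0 + (20*(1/21))**2) = -2215/2451 + 2579/(0 + (20/21)**2) = -2215/2451 + 2579/(0 + 400/441) = -2215/2451 + 2579/(400/441) = -2215/2451 + 2579*(441/400) = -2215/2451 + 1137339/400 = 2786731889/980400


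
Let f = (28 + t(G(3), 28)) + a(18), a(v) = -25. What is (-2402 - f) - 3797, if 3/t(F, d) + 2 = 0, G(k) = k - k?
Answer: -12401/2 ≈ -6200.5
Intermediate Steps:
G(k) = 0
t(F, d) = -3/2 (t(F, d) = 3/(-2 + 0) = 3/(-2) = 3*(-½) = -3/2)
f = 3/2 (f = (28 - 3/2) - 25 = 53/2 - 25 = 3/2 ≈ 1.5000)
(-2402 - f) - 3797 = (-2402 - 1*3/2) - 3797 = (-2402 - 3/2) - 3797 = -4807/2 - 3797 = -12401/2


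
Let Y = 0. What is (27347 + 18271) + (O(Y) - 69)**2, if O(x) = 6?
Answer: 49587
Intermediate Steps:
(27347 + 18271) + (O(Y) - 69)**2 = (27347 + 18271) + (6 - 69)**2 = 45618 + (-63)**2 = 45618 + 3969 = 49587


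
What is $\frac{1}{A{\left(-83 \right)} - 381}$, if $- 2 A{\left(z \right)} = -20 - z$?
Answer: $- \frac{2}{825} \approx -0.0024242$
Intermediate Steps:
$A{\left(z \right)} = 10 + \frac{z}{2}$ ($A{\left(z \right)} = - \frac{-20 - z}{2} = 10 + \frac{z}{2}$)
$\frac{1}{A{\left(-83 \right)} - 381} = \frac{1}{\left(10 + \frac{1}{2} \left(-83\right)\right) - 381} = \frac{1}{\left(10 - \frac{83}{2}\right) - 381} = \frac{1}{- \frac{63}{2} - 381} = \frac{1}{- \frac{825}{2}} = - \frac{2}{825}$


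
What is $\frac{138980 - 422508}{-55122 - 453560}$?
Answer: $\frac{141764}{254341} \approx 0.55738$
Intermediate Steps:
$\frac{138980 - 422508}{-55122 - 453560} = - \frac{283528}{-508682} = \left(-283528\right) \left(- \frac{1}{508682}\right) = \frac{141764}{254341}$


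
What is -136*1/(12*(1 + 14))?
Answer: -34/45 ≈ -0.75556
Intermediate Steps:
-136*1/(12*(1 + 14)) = -136/(15*12) = -136/180 = -136*1/180 = -34/45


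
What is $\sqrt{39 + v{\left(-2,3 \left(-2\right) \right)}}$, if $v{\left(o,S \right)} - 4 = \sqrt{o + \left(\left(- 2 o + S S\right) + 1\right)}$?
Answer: $\sqrt{43 + \sqrt{39}} \approx 7.0175$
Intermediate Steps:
$v{\left(o,S \right)} = 4 + \sqrt{1 + S^{2} - o}$ ($v{\left(o,S \right)} = 4 + \sqrt{o + \left(\left(- 2 o + S S\right) + 1\right)} = 4 + \sqrt{o + \left(\left(- 2 o + S^{2}\right) + 1\right)} = 4 + \sqrt{o + \left(\left(S^{2} - 2 o\right) + 1\right)} = 4 + \sqrt{o + \left(1 + S^{2} - 2 o\right)} = 4 + \sqrt{1 + S^{2} - o}$)
$\sqrt{39 + v{\left(-2,3 \left(-2\right) \right)}} = \sqrt{39 + \left(4 + \sqrt{1 + \left(3 \left(-2\right)\right)^{2} - -2}\right)} = \sqrt{39 + \left(4 + \sqrt{1 + \left(-6\right)^{2} + 2}\right)} = \sqrt{39 + \left(4 + \sqrt{1 + 36 + 2}\right)} = \sqrt{39 + \left(4 + \sqrt{39}\right)} = \sqrt{43 + \sqrt{39}}$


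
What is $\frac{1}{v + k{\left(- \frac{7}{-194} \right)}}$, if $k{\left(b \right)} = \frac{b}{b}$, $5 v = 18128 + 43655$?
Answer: $\frac{5}{61788} \approx 8.0922 \cdot 10^{-5}$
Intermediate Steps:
$v = \frac{61783}{5}$ ($v = \frac{18128 + 43655}{5} = \frac{1}{5} \cdot 61783 = \frac{61783}{5} \approx 12357.0$)
$k{\left(b \right)} = 1$
$\frac{1}{v + k{\left(- \frac{7}{-194} \right)}} = \frac{1}{\frac{61783}{5} + 1} = \frac{1}{\frac{61788}{5}} = \frac{5}{61788}$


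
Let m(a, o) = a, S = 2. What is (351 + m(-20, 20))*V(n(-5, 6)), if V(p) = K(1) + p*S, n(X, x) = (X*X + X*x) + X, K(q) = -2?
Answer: -7282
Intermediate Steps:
n(X, x) = X + X² + X*x (n(X, x) = (X² + X*x) + X = X + X² + X*x)
V(p) = -2 + 2*p (V(p) = -2 + p*2 = -2 + 2*p)
(351 + m(-20, 20))*V(n(-5, 6)) = (351 - 20)*(-2 + 2*(-5*(1 - 5 + 6))) = 331*(-2 + 2*(-5*2)) = 331*(-2 + 2*(-10)) = 331*(-2 - 20) = 331*(-22) = -7282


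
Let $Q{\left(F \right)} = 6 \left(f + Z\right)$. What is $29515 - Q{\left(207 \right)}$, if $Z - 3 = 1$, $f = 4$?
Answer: $29467$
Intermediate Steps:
$Z = 4$ ($Z = 3 + 1 = 4$)
$Q{\left(F \right)} = 48$ ($Q{\left(F \right)} = 6 \left(4 + 4\right) = 6 \cdot 8 = 48$)
$29515 - Q{\left(207 \right)} = 29515 - 48 = 29467$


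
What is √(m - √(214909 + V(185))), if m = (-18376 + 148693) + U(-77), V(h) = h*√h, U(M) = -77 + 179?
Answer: √(130419 - √(214909 + 185*√185)) ≈ 360.49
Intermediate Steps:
U(M) = 102
V(h) = h^(3/2)
m = 130419 (m = (-18376 + 148693) + 102 = 130317 + 102 = 130419)
√(m - √(214909 + V(185))) = √(130419 - √(214909 + 185^(3/2))) = √(130419 - √(214909 + 185*√185))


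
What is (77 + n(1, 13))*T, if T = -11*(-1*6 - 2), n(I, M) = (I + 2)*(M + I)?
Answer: 10472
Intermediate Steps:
n(I, M) = (2 + I)*(I + M)
T = 88 (T = -11*(-6 - 2) = -11*(-8) = 88)
(77 + n(1, 13))*T = (77 + (1² + 2*1 + 2*13 + 1*13))*88 = (77 + (1 + 2 + 26 + 13))*88 = (77 + 42)*88 = 119*88 = 10472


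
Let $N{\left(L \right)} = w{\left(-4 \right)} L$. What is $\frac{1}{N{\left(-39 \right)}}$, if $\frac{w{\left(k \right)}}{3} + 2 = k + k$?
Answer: $\frac{1}{1170} \approx 0.0008547$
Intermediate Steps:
$w{\left(k \right)} = -6 + 6 k$ ($w{\left(k \right)} = -6 + 3 \left(k + k\right) = -6 + 3 \cdot 2 k = -6 + 6 k$)
$N{\left(L \right)} = - 30 L$ ($N{\left(L \right)} = \left(-6 + 6 \left(-4\right)\right) L = \left(-6 - 24\right) L = - 30 L$)
$\frac{1}{N{\left(-39 \right)}} = \frac{1}{\left(-30\right) \left(-39\right)} = \frac{1}{1170}$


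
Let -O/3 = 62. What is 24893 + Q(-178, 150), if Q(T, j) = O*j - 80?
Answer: -3087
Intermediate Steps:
O = -186 (O = -3*62 = -186)
Q(T, j) = -80 - 186*j (Q(T, j) = -186*j - 80 = -80 - 186*j)
24893 + Q(-178, 150) = 24893 + (-80 - 186*150) = 24893 + (-80 - 27900) = 24893 - 27980 = -3087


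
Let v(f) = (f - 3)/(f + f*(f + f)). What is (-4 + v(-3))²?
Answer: 484/25 ≈ 19.360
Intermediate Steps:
v(f) = (-3 + f)/(f + 2*f²) (v(f) = (-3 + f)/(f + f*(2*f)) = (-3 + f)/(f + 2*f²))
(-4 + v(-3))² = (-4 + (-3 - 3)/((-3)*(1 + 2*(-3))))² = (-4 - ⅓*(-6)/(1 - 6))² = (-4 - ⅓*(-6)/(-5))² = (-4 - ⅓*(-⅕)*(-6))² = (-4 - ⅖)² = (-22/5)² = 484/25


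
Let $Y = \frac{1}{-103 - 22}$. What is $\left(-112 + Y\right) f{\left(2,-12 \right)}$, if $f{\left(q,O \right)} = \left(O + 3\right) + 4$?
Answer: $\frac{14001}{25} \approx 560.04$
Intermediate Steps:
$f{\left(q,O \right)} = 7 + O$ ($f{\left(q,O \right)} = \left(3 + O\right) + 4 = 7 + O$)
$Y = - \frac{1}{125}$ ($Y = \frac{1}{-125} = - \frac{1}{125} \approx -0.008$)
$\left(-112 + Y\right) f{\left(2,-12 \right)} = \left(-112 - \frac{1}{125}\right) \left(7 - 12\right) = \left(- \frac{14001}{125}\right) \left(-5\right) = \frac{14001}{25}$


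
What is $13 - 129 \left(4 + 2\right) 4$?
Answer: $-3083$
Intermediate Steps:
$13 - 129 \left(4 + 2\right) 4 = 13 - 129 \cdot 6 \cdot 4 = 13 - 3096 = -3083$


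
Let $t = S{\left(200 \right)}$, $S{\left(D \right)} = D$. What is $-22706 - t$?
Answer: $-22906$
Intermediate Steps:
$t = 200$
$-22706 - t = -22706 - 200 = -22906$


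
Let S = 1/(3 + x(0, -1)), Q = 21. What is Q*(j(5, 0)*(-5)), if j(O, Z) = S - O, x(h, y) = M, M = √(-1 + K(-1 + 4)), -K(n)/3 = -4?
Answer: 1365/2 - 105*√11/2 ≈ 508.38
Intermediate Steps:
K(n) = 12 (K(n) = -3*(-4) = 12)
M = √11 (M = √(-1 + 12) = √11 ≈ 3.3166)
x(h, y) = √11
S = 1/(3 + √11) ≈ 0.15831
j(O, Z) = -3/2 + √11/2 - O (j(O, Z) = (-3/2 + √11/2) - O = -3/2 + √11/2 - O)
Q*(j(5, 0)*(-5)) = 21*((-3/2 + √11/2 - 1*5)*(-5)) = 21*((-3/2 + √11/2 - 5)*(-5)) = 21*((-13/2 + √11/2)*(-5)) = 21*(65/2 - 5*√11/2) = 1365/2 - 105*√11/2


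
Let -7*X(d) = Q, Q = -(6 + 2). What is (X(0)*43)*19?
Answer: 6536/7 ≈ 933.71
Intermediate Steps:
Q = -8 (Q = -1*8 = -8)
X(d) = 8/7 (X(d) = -⅐*(-8) = 8/7)
(X(0)*43)*19 = ((8/7)*43)*19 = (344/7)*19 = 6536/7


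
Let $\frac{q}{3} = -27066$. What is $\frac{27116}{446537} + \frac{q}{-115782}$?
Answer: $\frac{6566242673}{8616824489} \approx 0.76203$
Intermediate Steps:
$q = -81198$ ($q = 3 \left(-27066\right) = -81198$)
$\frac{27116}{446537} + \frac{q}{-115782} = \frac{27116}{446537} - \frac{81198}{-115782} = 27116 \cdot \frac{1}{446537} - - \frac{13533}{19297} = \frac{27116}{446537} + \frac{13533}{19297} = \frac{6566242673}{8616824489}$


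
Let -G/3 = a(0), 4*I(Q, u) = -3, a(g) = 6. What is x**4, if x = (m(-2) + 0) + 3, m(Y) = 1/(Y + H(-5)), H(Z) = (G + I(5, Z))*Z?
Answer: 1490902050625/18141126721 ≈ 82.184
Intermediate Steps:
I(Q, u) = -3/4 (I(Q, u) = (1/4)*(-3) = -3/4)
G = -18 (G = -3*6 = -18)
H(Z) = -75*Z/4 (H(Z) = (-18 - 3/4)*Z = -75*Z/4)
m(Y) = 1/(375/4 + Y) (m(Y) = 1/(Y - 75/4*(-5)) = 1/(Y + 375/4) = 1/(375/4 + Y))
x = 1105/367 (x = (4/(375 + 4*(-2)) + 0) + 3 = (4/(375 - 8) + 0) + 3 = (4/367 + 0) + 3 = 4/367 + 3 = 1105/367 ≈ 3.0109)
x**4 = (1105/367)**4 = 1490902050625/18141126721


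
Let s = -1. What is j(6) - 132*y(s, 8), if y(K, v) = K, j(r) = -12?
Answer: 120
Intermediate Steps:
j(6) - 132*y(s, 8) = -12 - 132*(-1) = -12 + 132 = 120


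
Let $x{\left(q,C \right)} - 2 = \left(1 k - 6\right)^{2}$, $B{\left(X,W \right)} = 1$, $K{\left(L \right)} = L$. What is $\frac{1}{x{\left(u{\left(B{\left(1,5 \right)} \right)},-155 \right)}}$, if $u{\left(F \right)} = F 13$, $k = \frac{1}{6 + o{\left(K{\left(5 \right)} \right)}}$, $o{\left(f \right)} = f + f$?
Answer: $\frac{256}{9537} \approx 0.026843$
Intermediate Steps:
$o{\left(f \right)} = 2 f$
$k = \frac{1}{16}$ ($k = \frac{1}{6 + 2 \cdot 5} = \frac{1}{6 + 10} = \frac{1}{16} \approx 0.0625$)
$u{\left(F \right)} = 13 F$
$x{\left(q,C \right)} = \frac{9537}{256}$ ($x{\left(q,C \right)} = 2 + \left(1 \cdot \frac{1}{16} - 6\right)^{2} = 2 + \left(\frac{1}{16} - 6\right)^{2} = 2 + \left(- \frac{95}{16}\right)^{2} = 2 + \frac{9025}{256} = \frac{9537}{256}$)
$\frac{1}{x{\left(u{\left(B{\left(1,5 \right)} \right)},-155 \right)}} = \frac{1}{\frac{9537}{256}} = \frac{256}{9537}$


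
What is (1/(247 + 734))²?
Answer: 1/962361 ≈ 1.0391e-6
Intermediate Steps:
(1/(247 + 734))² = (1/981)² = 1/962361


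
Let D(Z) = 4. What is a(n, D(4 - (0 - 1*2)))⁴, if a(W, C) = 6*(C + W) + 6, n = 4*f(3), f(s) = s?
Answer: 108243216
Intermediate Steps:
n = 12 (n = 4*3 = 12)
a(W, C) = 6 + 6*C + 6*W (a(W, C) = (6*C + 6*W) + 6 = 6 + 6*C + 6*W)
a(n, D(4 - (0 - 1*2)))⁴ = (6 + 6*4 + 6*12)⁴ = (6 + 24 + 72)⁴ = 102⁴ = 108243216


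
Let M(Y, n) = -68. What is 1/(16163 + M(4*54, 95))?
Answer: 1/16095 ≈ 6.2131e-5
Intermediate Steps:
1/(16163 + M(4*54, 95)) = 1/(16163 - 68) = 1/16095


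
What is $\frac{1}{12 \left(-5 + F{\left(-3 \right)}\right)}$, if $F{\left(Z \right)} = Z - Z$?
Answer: $- \frac{1}{60} \approx -0.016667$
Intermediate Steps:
$F{\left(Z \right)} = 0$
$\frac{1}{12 \left(-5 + F{\left(-3 \right)}\right)} = \frac{1}{12 \left(-5 + 0\right)} = \frac{1}{12 \left(-5\right)} = \frac{1}{-60} = - \frac{1}{60}$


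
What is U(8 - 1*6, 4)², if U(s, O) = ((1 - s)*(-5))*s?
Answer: 100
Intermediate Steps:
U(s, O) = s*(-5 + 5*s) (U(s, O) = (-5 + 5*s)*s = s*(-5 + 5*s))
U(8 - 1*6, 4)² = (5*(8 - 1*6)*(-1 + (8 - 1*6)))² = (5*(8 - 6)*(-1 + (8 - 6)))² = (5*2*(-1 + 2))² = (5*2*1)² = 10² = 100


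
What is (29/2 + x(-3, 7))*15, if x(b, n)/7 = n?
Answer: 1905/2 ≈ 952.50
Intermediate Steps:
x(b, n) = 7*n
(29/2 + x(-3, 7))*15 = (29/2 + 7*7)*15 = (29*(1/2) + 49)*15 = (29/2 + 49)*15 = (127/2)*15 = 1905/2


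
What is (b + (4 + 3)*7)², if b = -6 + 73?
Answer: 13456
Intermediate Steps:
b = 67
(b + (4 + 3)*7)² = (67 + (4 + 3)*7)² = (67 + 7*7)² = (67 + 49)² = 116² = 13456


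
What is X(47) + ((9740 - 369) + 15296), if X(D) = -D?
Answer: 24620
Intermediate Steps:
X(47) + ((9740 - 369) + 15296) = -1*47 + ((9740 - 369) + 15296) = -47 + (9371 + 15296) = -47 + 24667 = 24620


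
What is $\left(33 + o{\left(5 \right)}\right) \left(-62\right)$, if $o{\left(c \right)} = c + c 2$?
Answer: $-2976$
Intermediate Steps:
$o{\left(c \right)} = 3 c$ ($o{\left(c \right)} = c + 2 c = 3 c$)
$\left(33 + o{\left(5 \right)}\right) \left(-62\right) = \left(33 + 3 \cdot 5\right) \left(-62\right) = \left(33 + 15\right) \left(-62\right) = 48 \left(-62\right) = -2976$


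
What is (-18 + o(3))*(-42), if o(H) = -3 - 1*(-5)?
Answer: 672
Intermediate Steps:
o(H) = 2 (o(H) = -3 + 5 = 2)
(-18 + o(3))*(-42) = (-18 + 2)*(-42) = -16*(-42) = 672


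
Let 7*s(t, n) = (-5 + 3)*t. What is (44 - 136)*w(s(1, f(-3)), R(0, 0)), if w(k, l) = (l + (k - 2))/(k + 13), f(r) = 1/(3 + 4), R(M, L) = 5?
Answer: -1748/89 ≈ -19.640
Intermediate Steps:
f(r) = ⅐ (f(r) = 1/7 = ⅐)
s(t, n) = -2*t/7 (s(t, n) = ((-5 + 3)*t)/7 = (-2*t)/7 = -2*t/7)
w(k, l) = (-2 + k + l)/(13 + k) (w(k, l) = (l + (-2 + k))/(13 + k) = (-2 + k + l)/(13 + k))
(44 - 136)*w(s(1, f(-3)), R(0, 0)) = (44 - 136)*((-2 - 2/7*1 + 5)/(13 - 2/7*1)) = -92*(-2 - 2/7 + 5)/(13 - 2/7) = -92*19/(89/7*7) = -644*19/(89*7) = -92*19/89 = -1748/89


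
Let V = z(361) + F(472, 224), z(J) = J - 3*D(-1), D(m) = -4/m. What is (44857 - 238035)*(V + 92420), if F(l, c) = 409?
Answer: -17999939684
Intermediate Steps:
z(J) = -12 + J (z(J) = J - (-12)/(-1) = J - (-12)*(-1) = J - 3*4 = J - 12 = -12 + J)
V = 758 (V = (-12 + 361) + 409 = 349 + 409 = 758)
(44857 - 238035)*(V + 92420) = (44857 - 238035)*(758 + 92420) = -193178*93178 = -17999939684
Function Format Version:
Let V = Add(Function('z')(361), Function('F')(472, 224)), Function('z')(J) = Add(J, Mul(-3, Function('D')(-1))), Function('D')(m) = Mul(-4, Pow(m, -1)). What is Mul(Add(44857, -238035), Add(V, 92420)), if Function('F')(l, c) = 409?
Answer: -17999939684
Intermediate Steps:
Function('z')(J) = Add(-12, J) (Function('z')(J) = Add(J, Mul(-3, Mul(-4, Pow(-1, -1)))) = Add(J, Mul(-3, Mul(-4, -1))) = Add(J, Mul(-3, 4)) = Add(J, -12) = Add(-12, J))
V = 758 (V = Add(Add(-12, 361), 409) = Add(349, 409) = 758)
Mul(Add(44857, -238035), Add(V, 92420)) = Mul(Add(44857, -238035), Add(758, 92420)) = Mul(-193178, 93178) = -17999939684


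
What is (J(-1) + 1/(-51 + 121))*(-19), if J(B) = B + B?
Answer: 2641/70 ≈ 37.729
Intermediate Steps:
J(B) = 2*B
(J(-1) + 1/(-51 + 121))*(-19) = (2*(-1) + 1/(-51 + 121))*(-19) = (-2 + 1/70)*(-19) = -139/70*(-19) = 2641/70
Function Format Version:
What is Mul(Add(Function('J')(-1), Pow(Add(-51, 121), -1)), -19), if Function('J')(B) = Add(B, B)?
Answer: Rational(2641, 70) ≈ 37.729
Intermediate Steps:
Function('J')(B) = Mul(2, B)
Mul(Add(Function('J')(-1), Pow(Add(-51, 121), -1)), -19) = Mul(Add(Mul(2, -1), Pow(Add(-51, 121), -1)), -19) = Mul(Add(-2, Pow(70, -1)), -19) = Mul(Add(-2, Rational(1, 70)), -19) = Mul(Rational(-139, 70), -19) = Rational(2641, 70)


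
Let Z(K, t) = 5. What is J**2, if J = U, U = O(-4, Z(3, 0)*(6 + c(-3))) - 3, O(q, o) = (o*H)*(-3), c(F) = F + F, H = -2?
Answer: 9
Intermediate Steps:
c(F) = 2*F
O(q, o) = 6*o (O(q, o) = (o*(-2))*(-3) = -2*o*(-3) = 6*o)
U = -3 (U = 6*(5*(6 + 2*(-3))) - 3 = 6*(5*(6 - 6)) - 3 = 6*(5*0) - 3 = 6*0 - 3 = 0 - 3 = -3)
J = -3
J**2 = (-3)**2 = 9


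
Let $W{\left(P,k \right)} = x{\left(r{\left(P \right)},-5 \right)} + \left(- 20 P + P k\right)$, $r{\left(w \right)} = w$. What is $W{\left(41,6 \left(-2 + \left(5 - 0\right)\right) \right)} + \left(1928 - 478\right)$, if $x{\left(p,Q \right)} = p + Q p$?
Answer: $1204$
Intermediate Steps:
$W{\left(P,k \right)} = - 24 P + P k$ ($W{\left(P,k \right)} = P \left(1 - 5\right) + \left(- 20 P + P k\right) = P \left(-4\right) + \left(- 20 P + P k\right) = - 4 P + \left(- 20 P + P k\right) = - 24 P + P k$)
$W{\left(41,6 \left(-2 + \left(5 - 0\right)\right) \right)} + \left(1928 - 478\right) = 41 \left(-24 + 6 \left(-2 + \left(5 - 0\right)\right)\right) + \left(1928 - 478\right) = 41 \left(-24 + 6 \left(-2 + \left(5 + 0\right)\right)\right) + \left(1928 - 478\right) = 41 \left(-24 + 6 \left(-2 + 5\right)\right) + 1450 = 41 \left(-24 + 6 \cdot 3\right) + 1450 = 41 \left(-24 + 18\right) + 1450 = 41 \left(-6\right) + 1450 = -246 + 1450 = 1204$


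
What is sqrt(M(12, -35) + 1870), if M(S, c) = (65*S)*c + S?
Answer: I*sqrt(25418) ≈ 159.43*I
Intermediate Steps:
M(S, c) = S + 65*S*c (M(S, c) = 65*S*c + S = S + 65*S*c)
sqrt(M(12, -35) + 1870) = sqrt(12*(1 + 65*(-35)) + 1870) = sqrt(12*(1 - 2275) + 1870) = sqrt(12*(-2274) + 1870) = sqrt(-27288 + 1870) = sqrt(-25418) = I*sqrt(25418)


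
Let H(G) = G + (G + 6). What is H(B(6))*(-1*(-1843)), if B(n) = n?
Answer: 33174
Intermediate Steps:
H(G) = 6 + 2*G (H(G) = G + (6 + G) = 6 + 2*G)
H(B(6))*(-1*(-1843)) = (6 + 2*6)*(-1*(-1843)) = (6 + 12)*1843 = 18*1843 = 33174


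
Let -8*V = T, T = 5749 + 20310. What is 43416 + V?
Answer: 321269/8 ≈ 40159.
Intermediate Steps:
T = 26059
V = -26059/8 (V = -1/8*26059 = -26059/8 ≈ -3257.4)
43416 + V = 43416 - 26059/8 = 321269/8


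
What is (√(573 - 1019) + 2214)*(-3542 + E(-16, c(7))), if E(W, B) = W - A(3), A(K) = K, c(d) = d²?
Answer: -7884054 - 3561*I*√446 ≈ -7.8841e+6 - 75204.0*I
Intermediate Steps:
E(W, B) = -3 + W (E(W, B) = W - 1*3 = W - 3 = -3 + W)
(√(573 - 1019) + 2214)*(-3542 + E(-16, c(7))) = (√(573 - 1019) + 2214)*(-3542 + (-3 - 16)) = (√(-446) + 2214)*(-3542 - 19) = (I*√446 + 2214)*(-3561) = (2214 + I*√446)*(-3561) = -7884054 - 3561*I*√446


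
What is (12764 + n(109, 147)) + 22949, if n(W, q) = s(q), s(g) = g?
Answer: 35860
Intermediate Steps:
n(W, q) = q
(12764 + n(109, 147)) + 22949 = (12764 + 147) + 22949 = 12911 + 22949 = 35860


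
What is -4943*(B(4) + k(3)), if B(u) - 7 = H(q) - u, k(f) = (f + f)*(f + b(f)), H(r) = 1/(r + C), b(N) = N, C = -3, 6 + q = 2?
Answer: -1344496/7 ≈ -1.9207e+5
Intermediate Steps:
q = -4 (q = -6 + 2 = -4)
H(r) = 1/(-3 + r) (H(r) = 1/(r - 3) = 1/(-3 + r))
k(f) = 4*f² (k(f) = (f + f)*(f + f) = (2*f)*(2*f) = 4*f²)
B(u) = 48/7 - u (B(u) = 7 + (1/(-3 - 4) - u) = 7 + (1/(-7) - u) = 7 + (-⅐ - u) = 48/7 - u)
-4943*(B(4) + k(3)) = -4943*((48/7 - 1*4) + 4*3²) = -4943*((48/7 - 4) + 4*9) = -4943*(20/7 + 36) = -4943*272/7 = -1344496/7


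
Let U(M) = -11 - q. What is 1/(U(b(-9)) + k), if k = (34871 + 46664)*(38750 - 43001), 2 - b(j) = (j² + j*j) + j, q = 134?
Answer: -1/346605430 ≈ -2.8851e-9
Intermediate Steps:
b(j) = 2 - j - 2*j² (b(j) = 2 - ((j² + j*j) + j) = 2 - ((j² + j²) + j) = 2 - (2*j² + j) = 2 - (j + 2*j²) = 2 + (-j - 2*j²) = 2 - j - 2*j²)
k = -346605285 (k = 81535*(-4251) = -346605285)
U(M) = -145 (U(M) = -11 - 1*134 = -11 - 134 = -145)
1/(U(b(-9)) + k) = 1/(-145 - 346605285) = 1/(-346605430) = -1/346605430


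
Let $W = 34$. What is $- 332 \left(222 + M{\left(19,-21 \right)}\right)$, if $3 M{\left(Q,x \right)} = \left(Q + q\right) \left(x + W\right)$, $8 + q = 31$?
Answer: $-134128$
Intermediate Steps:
$q = 23$ ($q = -8 + 31 = 23$)
$M{\left(Q,x \right)} = \frac{\left(23 + Q\right) \left(34 + x\right)}{3}$ ($M{\left(Q,x \right)} = \frac{\left(Q + 23\right) \left(x + 34\right)}{3} = \frac{\left(23 + Q\right) \left(34 + x\right)}{3}$)
$- 332 \left(222 + M{\left(19,-21 \right)}\right) = - 332 \left(222 + \left(\frac{782}{3} + \frac{23}{3} \left(-21\right) + \frac{34}{3} \cdot 19 + \frac{1}{3} \cdot 19 \left(-21\right)\right)\right) = - 332 \left(222 + \left(\frac{782}{3} - 161 + \frac{646}{3} - 133\right)\right) = - 332 \left(222 + 182\right) = \left(-332\right) 404 = -134128$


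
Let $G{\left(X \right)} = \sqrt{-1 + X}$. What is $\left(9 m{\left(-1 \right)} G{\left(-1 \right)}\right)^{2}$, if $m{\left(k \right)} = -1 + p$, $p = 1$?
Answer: $0$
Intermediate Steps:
$m{\left(k \right)} = 0$ ($m{\left(k \right)} = -1 + 1 = 0$)
$\left(9 m{\left(-1 \right)} G{\left(-1 \right)}\right)^{2} = \left(9 \cdot 0 \sqrt{-1 - 1}\right)^{2} = \left(0 \sqrt{-2}\right)^{2} = \left(0 i \sqrt{2}\right)^{2} = 0^{2} = 0$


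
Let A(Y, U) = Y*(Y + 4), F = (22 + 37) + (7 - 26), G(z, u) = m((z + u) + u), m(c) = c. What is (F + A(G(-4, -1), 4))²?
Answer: 2704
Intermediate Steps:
G(z, u) = z + 2*u (G(z, u) = (z + u) + u = (u + z) + u = z + 2*u)
F = 40 (F = 59 - 19 = 40)
A(Y, U) = Y*(4 + Y)
(F + A(G(-4, -1), 4))² = (40 + (-4 + 2*(-1))*(4 + (-4 + 2*(-1))))² = (40 + (-4 - 2)*(4 + (-4 - 2)))² = (40 - 6*(4 - 6))² = (40 - 6*(-2))² = (40 + 12)² = 52² = 2704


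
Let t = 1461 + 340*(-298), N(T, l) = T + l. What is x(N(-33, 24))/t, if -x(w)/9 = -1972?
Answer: -17748/99859 ≈ -0.17773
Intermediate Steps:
x(w) = 17748 (x(w) = -9*(-1972) = 17748)
t = -99859 (t = 1461 - 101320 = -99859)
x(N(-33, 24))/t = 17748/(-99859) = 17748*(-1/99859) = -17748/99859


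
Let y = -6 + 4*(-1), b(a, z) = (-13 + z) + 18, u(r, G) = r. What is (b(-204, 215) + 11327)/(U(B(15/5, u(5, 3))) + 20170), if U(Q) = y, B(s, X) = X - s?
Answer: 1283/2240 ≈ 0.57277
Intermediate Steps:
b(a, z) = 5 + z
y = -10 (y = -6 - 4 = -10)
U(Q) = -10
(b(-204, 215) + 11327)/(U(B(15/5, u(5, 3))) + 20170) = ((5 + 215) + 11327)/(-10 + 20170) = (220 + 11327)/20160 = 11547*(1/20160) = 1283/2240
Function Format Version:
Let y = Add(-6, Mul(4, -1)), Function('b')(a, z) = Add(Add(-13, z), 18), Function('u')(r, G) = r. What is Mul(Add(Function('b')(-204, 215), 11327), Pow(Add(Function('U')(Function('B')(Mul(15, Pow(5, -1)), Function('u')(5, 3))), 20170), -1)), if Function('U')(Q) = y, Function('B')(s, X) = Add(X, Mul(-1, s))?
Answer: Rational(1283, 2240) ≈ 0.57277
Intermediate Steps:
Function('b')(a, z) = Add(5, z)
y = -10 (y = Add(-6, -4) = -10)
Function('U')(Q) = -10
Mul(Add(Function('b')(-204, 215), 11327), Pow(Add(Function('U')(Function('B')(Mul(15, Pow(5, -1)), Function('u')(5, 3))), 20170), -1)) = Mul(Add(Add(5, 215), 11327), Pow(Add(-10, 20170), -1)) = Mul(Add(220, 11327), Pow(20160, -1)) = Mul(11547, Rational(1, 20160)) = Rational(1283, 2240)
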